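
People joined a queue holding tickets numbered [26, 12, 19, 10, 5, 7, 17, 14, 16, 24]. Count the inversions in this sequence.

Inversions: 22

Count, for each position, how many later elements it exceeds:
26 → 12, 19, 10, 5, 7, 17, 14, 16, 24 → 9
12 → 10, 5, 7 → 3
19 → 10, 5, 7, 17, 14, 16 → 6
10 → 5, 7 → 2
5 → none → 0
7 → none → 0
17 → 14, 16 → 2
14 → none → 0
16 → none → 0
24 → none → 0
Sum: 9 + 3 + 6 + 2 + 0 + 0 + 2 + 0 + 0 + 0 = 22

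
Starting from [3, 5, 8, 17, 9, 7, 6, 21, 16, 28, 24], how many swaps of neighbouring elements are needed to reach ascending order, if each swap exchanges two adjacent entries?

11

Minimum adjacent swaps = number of inversions (each swap of adjacent out-of-order elements removes one inversion and no swap can remove more).
Count inversions — for each element, later elements that are smaller:
3: none → 0
5: none → 0
8: 7, 6 → 2
17: 9, 7, 6, 16 → 4
9: 7, 6 → 2
7: 6 → 1
6: none → 0
21: 16 → 1
16: none → 0
28: 24 → 1
24: none → 0
Total inversions: 0 + 0 + 2 + 4 + 2 + 1 + 0 + 1 + 0 + 1 + 0 = 11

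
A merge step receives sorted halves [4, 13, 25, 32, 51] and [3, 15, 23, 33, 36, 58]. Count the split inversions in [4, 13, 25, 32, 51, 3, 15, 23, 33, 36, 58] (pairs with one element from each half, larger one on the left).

Take each right-half value and tally the left-half values above it:
r = 3: 4, 13, 25, 32, 51 → 5
r = 15: 25, 32, 51 → 3
r = 23: 25, 32, 51 → 3
r = 33: 51 → 1
r = 36: 51 → 1
r = 58: none → 0
Cross-inversions: 5 + 3 + 3 + 1 + 1 + 0 = 13

13 cross-inversions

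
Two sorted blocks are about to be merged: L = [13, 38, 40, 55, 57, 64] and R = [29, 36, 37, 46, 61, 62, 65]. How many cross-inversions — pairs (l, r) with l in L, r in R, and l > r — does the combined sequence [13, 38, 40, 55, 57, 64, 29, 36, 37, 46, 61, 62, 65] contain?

Take each right-half value and tally the left-half values above it:
r = 29: 38, 40, 55, 57, 64 → 5
r = 36: 38, 40, 55, 57, 64 → 5
r = 37: 38, 40, 55, 57, 64 → 5
r = 46: 55, 57, 64 → 3
r = 61: 64 → 1
r = 62: 64 → 1
r = 65: none → 0
Cross-inversions: 5 + 5 + 5 + 3 + 1 + 1 + 0 = 20

20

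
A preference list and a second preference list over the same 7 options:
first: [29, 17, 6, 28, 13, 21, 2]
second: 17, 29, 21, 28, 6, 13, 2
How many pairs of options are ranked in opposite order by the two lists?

5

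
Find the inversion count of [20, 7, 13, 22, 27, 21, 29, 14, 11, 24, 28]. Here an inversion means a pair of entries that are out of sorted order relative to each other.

19 inversions

Element-by-element contributions:
20 → 7, 13, 14, 11 → 4
7 → none → 0
13 → 11 → 1
22 → 21, 14, 11 → 3
27 → 21, 14, 11, 24 → 4
21 → 14, 11 → 2
29 → 14, 11, 24, 28 → 4
14 → 11 → 1
11 → none → 0
24 → none → 0
28 → none → 0
Sum: 4 + 0 + 1 + 3 + 4 + 2 + 4 + 1 + 0 + 0 + 0 = 19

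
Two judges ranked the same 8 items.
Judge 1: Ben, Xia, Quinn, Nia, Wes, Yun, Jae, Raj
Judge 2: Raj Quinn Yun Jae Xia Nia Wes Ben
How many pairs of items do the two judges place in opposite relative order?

Discordant pairs: 20

Assign each item its position (1..8) in the first ordering, then rewrite the second ordering as that position sequence:
positions: Ben→1, Xia→2, Quinn→3, Nia→4, Wes→5, Yun→6, Jae→7, Raj→8
second ordering as positions: [8, 3, 6, 7, 2, 4, 5, 1]
Discordant pairs = inversions in this position sequence.
8: 3, 6, 7, 2, 4, 5, 1 → 7
3: 2, 1 → 2
6: 2, 4, 5, 1 → 4
7: 2, 4, 5, 1 → 4
2: 1 → 1
4: 1 → 1
5: 1 → 1
1: 0
Total: 7 + 2 + 4 + 4 + 1 + 1 + 1 + 0 = 20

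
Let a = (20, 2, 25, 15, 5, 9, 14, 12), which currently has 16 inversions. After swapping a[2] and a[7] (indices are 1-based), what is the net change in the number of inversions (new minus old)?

Positions 2 and 7 hold 2 and 14; after swapping, the array is [20, 14, 25, 15, 5, 9, 2, 12].
Sweep left to right; for each value list the smaller values that follow it:
20 → 14, 15, 5, 9, 2, 12 → 6
14 → 5, 9, 2, 12 → 4
25 → 15, 5, 9, 2, 12 → 5
15 → 5, 9, 2, 12 → 4
5 → 2 → 1
9 → 2 → 1
2 → none → 0
12 → none → 0
Sum: 6 + 4 + 5 + 4 + 1 + 1 + 0 + 0 = 21
Change: 21 − 16 = +5

+5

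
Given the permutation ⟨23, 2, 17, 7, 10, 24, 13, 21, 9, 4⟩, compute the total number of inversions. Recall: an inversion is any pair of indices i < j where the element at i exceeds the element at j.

There are 25 out-of-order pairs.

Count, for each position, how many later elements it exceeds:
23 → 2, 17, 7, 10, 13, 21, 9, 4 → 8
2 → none → 0
17 → 7, 10, 13, 9, 4 → 5
7 → 4 → 1
10 → 9, 4 → 2
24 → 13, 21, 9, 4 → 4
13 → 9, 4 → 2
21 → 9, 4 → 2
9 → 4 → 1
4 → none → 0
Sum: 8 + 0 + 5 + 1 + 2 + 4 + 2 + 2 + 1 + 0 = 25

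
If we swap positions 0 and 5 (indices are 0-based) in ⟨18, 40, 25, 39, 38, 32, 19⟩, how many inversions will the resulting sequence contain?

15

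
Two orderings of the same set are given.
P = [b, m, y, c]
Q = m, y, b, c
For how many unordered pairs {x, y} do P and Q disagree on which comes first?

2 disagreeing pairs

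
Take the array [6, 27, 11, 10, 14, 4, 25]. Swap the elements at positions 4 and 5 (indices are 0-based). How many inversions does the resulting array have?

Positions 4 and 5 hold 14 and 4; after swapping, the array is [6, 27, 11, 10, 4, 14, 25].
For each element, count later entries that are smaller:
6: 1
27: 5
11: 2
10: 1
4: 0
14: 0
25: 0
Sum: 1 + 5 + 2 + 1 + 0 + 0 + 0 = 9

9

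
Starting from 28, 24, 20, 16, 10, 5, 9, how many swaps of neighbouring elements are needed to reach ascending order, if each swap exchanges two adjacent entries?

Each adjacent swap fixes exactly one inversion, so the minimum swap count equals the number of inversions.
Count inversions — for each element, later elements that are smaller:
28: 24, 20, 16, 10, 5, 9 → 6
24: 20, 16, 10, 5, 9 → 5
20: 16, 10, 5, 9 → 4
16: 10, 5, 9 → 3
10: 5, 9 → 2
5: none → 0
9: none → 0
Total inversions: 6 + 5 + 4 + 3 + 2 + 0 + 0 = 20

20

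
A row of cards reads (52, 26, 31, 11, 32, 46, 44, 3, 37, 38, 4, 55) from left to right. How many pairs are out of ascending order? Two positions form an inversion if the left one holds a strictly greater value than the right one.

Inversions: 31

For each element, count later entries that are smaller:
52: 10
26: 3
31: 3
11: 2
32: 2
46: 5
44: 4
3: 0
37: 1
38: 1
4: 0
55: 0
Sum: 10 + 3 + 3 + 2 + 2 + 5 + 4 + 0 + 1 + 1 + 0 + 0 = 31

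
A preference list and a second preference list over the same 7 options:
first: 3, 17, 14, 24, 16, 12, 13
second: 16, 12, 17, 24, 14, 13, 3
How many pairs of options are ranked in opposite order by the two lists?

13

Assign each item its position (1..7) in the first ordering, then rewrite the second ordering as that position sequence:
positions: 3→1, 17→2, 14→3, 24→4, 16→5, 12→6, 13→7
second ordering as positions: [5, 6, 2, 4, 3, 7, 1]
Discordant pairs = inversions in this position sequence.
5: 2, 4, 3, 1 → 4
6: 2, 4, 3, 1 → 4
2: 1 → 1
4: 3, 1 → 2
3: 1 → 1
7: 1 → 1
1: 0
Total: 4 + 4 + 1 + 2 + 1 + 1 + 0 = 13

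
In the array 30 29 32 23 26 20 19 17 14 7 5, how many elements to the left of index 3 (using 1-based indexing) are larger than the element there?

The element at index 3 is 32.
Elements before it: 30, 29
None of them are larger than 32.

0 such elements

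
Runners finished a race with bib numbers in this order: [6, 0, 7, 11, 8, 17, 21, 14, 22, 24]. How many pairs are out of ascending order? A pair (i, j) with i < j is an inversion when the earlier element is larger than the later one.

4 inversions

Count, for each position, how many later elements it exceeds:
6: 1
0: 0
7: 0
11: 1
8: 0
17: 1
21: 1
14: 0
22: 0
24: 0
Sum: 1 + 0 + 0 + 1 + 0 + 1 + 1 + 0 + 0 + 0 = 4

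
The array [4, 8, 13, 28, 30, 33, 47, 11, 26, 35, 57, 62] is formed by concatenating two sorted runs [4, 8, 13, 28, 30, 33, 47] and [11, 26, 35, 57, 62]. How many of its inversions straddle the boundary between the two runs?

10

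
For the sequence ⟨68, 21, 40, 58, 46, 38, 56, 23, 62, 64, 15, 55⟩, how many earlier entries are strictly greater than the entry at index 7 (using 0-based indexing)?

The element at index 7 is 23.
Elements before it: 68, 21, 40, 58, 46, 38, 56
Those larger than 23: 68, 40, 58, 46, 38, 56

6 such elements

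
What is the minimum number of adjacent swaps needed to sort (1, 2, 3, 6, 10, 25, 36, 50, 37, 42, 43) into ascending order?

There are 3 swaps.

The minimum number of adjacent swaps to sort an array equals its inversion count, since every such swap removes exactly one inversion.
Count inversions — for each element, later elements that are smaller:
1: none → 0
2: none → 0
3: none → 0
6: none → 0
10: none → 0
25: none → 0
36: none → 0
50: 37, 42, 43 → 3
37: none → 0
42: none → 0
43: none → 0
Total inversions: 0 + 0 + 0 + 0 + 0 + 0 + 0 + 3 + 0 + 0 + 0 = 3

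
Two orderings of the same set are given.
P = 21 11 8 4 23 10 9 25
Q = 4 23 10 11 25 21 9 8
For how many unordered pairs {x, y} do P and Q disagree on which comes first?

There are 14 disagreeing pairs.

Assign each item its position (1..8) in the first ordering, then rewrite the second ordering as that position sequence:
positions: 21→1, 11→2, 8→3, 4→4, 23→5, 10→6, 9→7, 25→8
second ordering as positions: [4, 5, 6, 2, 8, 1, 7, 3]
Discordant pairs = inversions in this position sequence.
4: 2, 1, 3 → 3
5: 2, 1, 3 → 3
6: 2, 1, 3 → 3
2: 1 → 1
8: 1, 7, 3 → 3
1: 0
7: 3 → 1
3: 0
Total: 3 + 3 + 3 + 1 + 3 + 0 + 1 + 0 = 14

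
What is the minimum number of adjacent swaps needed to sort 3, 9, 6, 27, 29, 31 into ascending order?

Swaps: 1

The minimum number of adjacent swaps to sort an array equals its inversion count, since every such swap removes exactly one inversion.
Count inversions — for each element, later elements that are smaller:
3: none → 0
9: 6 → 1
6: none → 0
27: none → 0
29: none → 0
31: none → 0
Total inversions: 0 + 1 + 0 + 0 + 0 + 0 = 1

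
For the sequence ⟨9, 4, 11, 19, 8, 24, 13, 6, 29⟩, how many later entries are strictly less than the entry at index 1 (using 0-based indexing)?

The element at index 1 is 4.
Elements after it: 11, 19, 8, 24, 13, 6, 29
None of them are smaller than 4.

0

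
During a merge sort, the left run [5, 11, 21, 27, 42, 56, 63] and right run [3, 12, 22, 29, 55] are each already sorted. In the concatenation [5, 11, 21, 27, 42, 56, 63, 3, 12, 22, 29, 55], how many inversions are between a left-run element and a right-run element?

Take each right-half value and tally the left-half values above it:
r = 3: 5, 11, 21, 27, 42, 56, 63 → 7
r = 12: 21, 27, 42, 56, 63 → 5
r = 22: 27, 42, 56, 63 → 4
r = 29: 42, 56, 63 → 3
r = 55: 56, 63 → 2
Cross-inversions: 7 + 5 + 4 + 3 + 2 = 21

21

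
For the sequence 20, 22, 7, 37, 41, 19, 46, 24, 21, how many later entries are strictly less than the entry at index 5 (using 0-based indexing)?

0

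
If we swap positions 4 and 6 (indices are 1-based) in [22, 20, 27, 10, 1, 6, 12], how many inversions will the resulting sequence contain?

14

Positions 4 and 6 hold 10 and 6; after swapping, the array is [22, 20, 27, 6, 1, 10, 12].
Element-by-element contributions:
22 → 20, 6, 1, 10, 12 → 5
20 → 6, 1, 10, 12 → 4
27 → 6, 1, 10, 12 → 4
6 → 1 → 1
1 → none → 0
10 → none → 0
12 → none → 0
Sum: 5 + 4 + 4 + 1 + 0 + 0 + 0 = 14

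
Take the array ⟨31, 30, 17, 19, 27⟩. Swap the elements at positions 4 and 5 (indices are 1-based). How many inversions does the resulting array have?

Positions 4 and 5 hold 19 and 27; after swapping, the array is [31, 30, 17, 27, 19].
Element-by-element contributions:
31 → 30, 17, 27, 19 → 4
30 → 17, 27, 19 → 3
17 → none → 0
27 → 19 → 1
19 → none → 0
Sum: 4 + 3 + 0 + 1 + 0 = 8

8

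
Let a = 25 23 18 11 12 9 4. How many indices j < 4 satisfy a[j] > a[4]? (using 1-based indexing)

3

The element at index 4 is 11.
Elements before it: 25, 23, 18
Those larger than 11: 25, 23, 18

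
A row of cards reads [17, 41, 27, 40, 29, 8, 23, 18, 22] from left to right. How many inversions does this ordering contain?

There are 23 inversions.

Count, for each position, how many later elements it exceeds:
17: 1
41: 7
27: 4
40: 5
29: 4
8: 0
23: 2
18: 0
22: 0
Sum: 1 + 7 + 4 + 5 + 4 + 0 + 2 + 0 + 0 = 23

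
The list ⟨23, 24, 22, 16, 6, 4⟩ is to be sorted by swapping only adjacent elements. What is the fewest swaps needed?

Each adjacent swap fixes exactly one inversion, so the minimum swap count equals the number of inversions.
Count inversions — for each element, later elements that are smaller:
23: 22, 16, 6, 4 → 4
24: 22, 16, 6, 4 → 4
22: 16, 6, 4 → 3
16: 6, 4 → 2
6: 4 → 1
4: none → 0
Total inversions: 4 + 4 + 3 + 2 + 1 + 0 = 14

14 swaps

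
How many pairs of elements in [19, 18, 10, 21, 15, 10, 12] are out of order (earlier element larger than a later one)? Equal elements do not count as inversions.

14 inversions

Sweep left to right; for each value list the smaller values that follow it:
19 → 18, 10, 15, 10, 12 → 5
18 → 10, 15, 10, 12 → 4
10 → none → 0
21 → 15, 10, 12 → 3
15 → 10, 12 → 2
10 → none → 0
12 → none → 0
Sum: 5 + 4 + 0 + 3 + 2 + 0 + 0 = 14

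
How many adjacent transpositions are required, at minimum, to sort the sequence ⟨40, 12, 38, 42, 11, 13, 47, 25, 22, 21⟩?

Swaps: 24

Minimum adjacent swaps = number of inversions (each swap of adjacent out-of-order elements removes one inversion and no swap can remove more).
Count inversions — for each element, later elements that are smaller:
40: 12, 38, 11, 13, 25, 22, 21 → 7
12: 11 → 1
38: 11, 13, 25, 22, 21 → 5
42: 11, 13, 25, 22, 21 → 5
11: none → 0
13: none → 0
47: 25, 22, 21 → 3
25: 22, 21 → 2
22: 21 → 1
21: none → 0
Total inversions: 7 + 1 + 5 + 5 + 0 + 0 + 3 + 2 + 1 + 0 = 24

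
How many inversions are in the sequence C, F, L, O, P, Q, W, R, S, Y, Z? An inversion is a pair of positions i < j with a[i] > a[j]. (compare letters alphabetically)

Sweep left to right; for each value list the smaller values that follow it:
C → none → 0
F → none → 0
L → none → 0
O → none → 0
P → none → 0
Q → none → 0
W → R, S → 2
R → none → 0
S → none → 0
Y → none → 0
Z → none → 0
Sum: 0 + 0 + 0 + 0 + 0 + 0 + 2 + 0 + 0 + 0 + 0 = 2

2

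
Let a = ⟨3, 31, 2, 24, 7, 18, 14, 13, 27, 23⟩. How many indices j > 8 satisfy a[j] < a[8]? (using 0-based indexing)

1

The element at index 8 is 27.
Elements after it: 23
Those smaller than 27: 23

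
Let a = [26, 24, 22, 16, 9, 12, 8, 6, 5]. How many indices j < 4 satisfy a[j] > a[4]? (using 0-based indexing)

The element at index 4 is 9.
Elements before it: 26, 24, 22, 16
Those larger than 9: 26, 24, 22, 16

4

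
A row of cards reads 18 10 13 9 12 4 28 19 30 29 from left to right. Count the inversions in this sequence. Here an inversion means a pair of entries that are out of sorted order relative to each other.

14 inversions

Sweep left to right; for each value list the smaller values that follow it:
18: 5
10: 2
13: 3
9: 1
12: 1
4: 0
28: 1
19: 0
30: 1
29: 0
Sum: 5 + 2 + 3 + 1 + 1 + 0 + 1 + 0 + 1 + 0 = 14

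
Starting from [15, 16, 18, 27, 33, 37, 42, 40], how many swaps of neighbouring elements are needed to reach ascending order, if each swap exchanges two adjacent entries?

1 adjacent swap

Each adjacent swap fixes exactly one inversion, so the minimum swap count equals the number of inversions.
Count inversions — for each element, later elements that are smaller:
15: none → 0
16: none → 0
18: none → 0
27: none → 0
33: none → 0
37: none → 0
42: 40 → 1
40: none → 0
Total inversions: 0 + 0 + 0 + 0 + 0 + 0 + 1 + 0 = 1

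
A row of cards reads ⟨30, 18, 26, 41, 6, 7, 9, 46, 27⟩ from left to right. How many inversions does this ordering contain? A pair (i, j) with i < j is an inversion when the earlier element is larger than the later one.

17

For each element, count later entries that are smaller:
30: 6
18: 3
26: 3
41: 4
6: 0
7: 0
9: 0
46: 1
27: 0
Sum: 6 + 3 + 3 + 4 + 0 + 0 + 0 + 1 + 0 = 17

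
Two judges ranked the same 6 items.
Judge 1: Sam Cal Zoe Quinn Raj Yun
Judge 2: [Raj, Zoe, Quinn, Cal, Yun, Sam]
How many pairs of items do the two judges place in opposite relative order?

10

Assign each item its position (1..6) in the first ordering, then rewrite the second ordering as that position sequence:
positions: Sam→1, Cal→2, Zoe→3, Quinn→4, Raj→5, Yun→6
second ordering as positions: [5, 3, 4, 2, 6, 1]
Discordant pairs = inversions in this position sequence.
5: 3, 4, 2, 1 → 4
3: 2, 1 → 2
4: 2, 1 → 2
2: 1 → 1
6: 1 → 1
1: 0
Total: 4 + 2 + 2 + 1 + 1 + 0 = 10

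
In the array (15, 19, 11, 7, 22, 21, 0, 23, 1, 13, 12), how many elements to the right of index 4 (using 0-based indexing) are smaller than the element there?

The element at index 4 is 22.
Elements after it: 21, 0, 23, 1, 13, 12
Those smaller than 22: 21, 0, 1, 13, 12

5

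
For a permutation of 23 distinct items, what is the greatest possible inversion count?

253 inversions

The maximum occurs when the array is in strictly decreasing order: every one of the C(23, 2) pairs is inverted.
C(23, 2) = 23·22/2 = 253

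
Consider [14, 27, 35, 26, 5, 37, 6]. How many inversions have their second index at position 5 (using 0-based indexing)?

The element at index 5 is 37.
Elements before it: 14, 27, 35, 26, 5
None of them are larger than 37.

0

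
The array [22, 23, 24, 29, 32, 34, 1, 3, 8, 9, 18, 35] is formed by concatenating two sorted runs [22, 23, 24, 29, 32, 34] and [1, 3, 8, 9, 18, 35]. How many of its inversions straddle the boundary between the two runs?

There are 30 split inversions.

For each element r of the right run, count left-run elements greater than r:
r = 1: 22, 23, 24, 29, 32, 34 → 6
r = 3: 22, 23, 24, 29, 32, 34 → 6
r = 8: 22, 23, 24, 29, 32, 34 → 6
r = 9: 22, 23, 24, 29, 32, 34 → 6
r = 18: 22, 23, 24, 29, 32, 34 → 6
r = 35: none → 0
Cross-inversions: 6 + 6 + 6 + 6 + 6 + 0 = 30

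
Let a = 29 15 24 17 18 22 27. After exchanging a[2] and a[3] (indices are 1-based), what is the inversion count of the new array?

Positions 2 and 3 hold 15 and 24; after swapping, the array is [29, 24, 15, 17, 18, 22, 27].
Count, for each position, how many later elements it exceeds:
29 → 24, 15, 17, 18, 22, 27 → 6
24 → 15, 17, 18, 22 → 4
15 → none → 0
17 → none → 0
18 → none → 0
22 → none → 0
27 → none → 0
Sum: 6 + 4 + 0 + 0 + 0 + 0 + 0 = 10

10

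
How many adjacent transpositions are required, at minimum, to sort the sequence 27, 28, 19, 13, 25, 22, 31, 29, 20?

Each adjacent swap fixes exactly one inversion, so the minimum swap count equals the number of inversions.
Count inversions — for each element, later elements that are smaller:
27: 19, 13, 25, 22, 20 → 5
28: 19, 13, 25, 22, 20 → 5
19: 13 → 1
13: none → 0
25: 22, 20 → 2
22: 20 → 1
31: 29, 20 → 2
29: 20 → 1
20: none → 0
Total inversions: 5 + 5 + 1 + 0 + 2 + 1 + 2 + 1 + 0 = 17

17 swaps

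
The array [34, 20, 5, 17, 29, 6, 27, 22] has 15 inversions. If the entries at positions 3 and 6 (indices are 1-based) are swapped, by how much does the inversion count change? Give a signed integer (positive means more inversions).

+1

Positions 3 and 6 hold 5 and 6; after swapping, the array is [34, 20, 6, 17, 29, 5, 27, 22].
Sweep left to right; for each value list the smaller values that follow it:
34 → 20, 6, 17, 29, 5, 27, 22 → 7
20 → 6, 17, 5 → 3
6 → 5 → 1
17 → 5 → 1
29 → 5, 27, 22 → 3
5 → none → 0
27 → 22 → 1
22 → none → 0
Sum: 7 + 3 + 1 + 1 + 3 + 0 + 1 + 0 = 16
Change: 16 − 15 = +1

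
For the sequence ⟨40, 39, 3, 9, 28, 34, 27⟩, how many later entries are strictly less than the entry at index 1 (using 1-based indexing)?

The element at index 1 is 40.
Elements after it: 39, 3, 9, 28, 34, 27
Those smaller than 40: 39, 3, 9, 28, 34, 27

6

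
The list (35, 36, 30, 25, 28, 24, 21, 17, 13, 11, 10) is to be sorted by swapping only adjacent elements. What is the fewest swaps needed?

53 swaps

The minimum number of adjacent swaps to sort an array equals its inversion count, since every such swap removes exactly one inversion.
Count inversions — for each element, later elements that are smaller:
35: 30, 25, 28, 24, 21, 17, 13, 11, 10 → 9
36: 30, 25, 28, 24, 21, 17, 13, 11, 10 → 9
30: 25, 28, 24, 21, 17, 13, 11, 10 → 8
25: 24, 21, 17, 13, 11, 10 → 6
28: 24, 21, 17, 13, 11, 10 → 6
24: 21, 17, 13, 11, 10 → 5
21: 17, 13, 11, 10 → 4
17: 13, 11, 10 → 3
13: 11, 10 → 2
11: 10 → 1
10: none → 0
Total inversions: 9 + 9 + 8 + 6 + 6 + 5 + 4 + 3 + 2 + 1 + 0 = 53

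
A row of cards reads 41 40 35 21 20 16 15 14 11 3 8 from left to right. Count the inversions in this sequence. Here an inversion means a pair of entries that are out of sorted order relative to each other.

54

Element-by-element contributions:
41: 10
40: 9
35: 8
21: 7
20: 6
16: 5
15: 4
14: 3
11: 2
3: 0
8: 0
Sum: 10 + 9 + 8 + 7 + 6 + 5 + 4 + 3 + 2 + 0 + 0 = 54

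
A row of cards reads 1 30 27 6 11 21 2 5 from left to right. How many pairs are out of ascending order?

Sweep left to right; for each value list the smaller values that follow it:
1: 0
30: 6
27: 5
6: 2
11: 2
21: 2
2: 0
5: 0
Sum: 0 + 6 + 5 + 2 + 2 + 2 + 0 + 0 = 17

17 out-of-order pairs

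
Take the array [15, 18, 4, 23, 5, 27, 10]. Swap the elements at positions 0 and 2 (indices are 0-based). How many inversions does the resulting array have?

Positions 0 and 2 hold 15 and 4; after swapping, the array is [4, 18, 15, 23, 5, 27, 10].
For each element, count later entries that are smaller:
4 → none → 0
18 → 15, 5, 10 → 3
15 → 5, 10 → 2
23 → 5, 10 → 2
5 → none → 0
27 → 10 → 1
10 → none → 0
Sum: 0 + 3 + 2 + 2 + 0 + 1 + 0 = 8

8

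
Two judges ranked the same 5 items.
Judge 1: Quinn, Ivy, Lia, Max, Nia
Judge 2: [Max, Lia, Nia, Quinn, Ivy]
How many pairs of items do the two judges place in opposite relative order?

Assign each item its position (1..5) in the first ordering, then rewrite the second ordering as that position sequence:
positions: Quinn→1, Ivy→2, Lia→3, Max→4, Nia→5
second ordering as positions: [4, 3, 5, 1, 2]
Discordant pairs = inversions in this position sequence.
4: 3, 1, 2 → 3
3: 1, 2 → 2
5: 1, 2 → 2
1: 0
2: 0
Total: 3 + 2 + 2 + 0 + 0 = 7

7 discordant pairs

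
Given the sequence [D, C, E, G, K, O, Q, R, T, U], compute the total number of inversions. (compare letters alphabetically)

1 inversion

Element-by-element contributions:
D → C → 1
C → none → 0
E → none → 0
G → none → 0
K → none → 0
O → none → 0
Q → none → 0
R → none → 0
T → none → 0
U → none → 0
Sum: 1 + 0 + 0 + 0 + 0 + 0 + 0 + 0 + 0 + 0 = 1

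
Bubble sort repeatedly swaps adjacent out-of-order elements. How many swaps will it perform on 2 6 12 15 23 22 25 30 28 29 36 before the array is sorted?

Each adjacent swap fixes exactly one inversion, so the minimum swap count equals the number of inversions.
Count inversions — for each element, later elements that are smaller:
2: none → 0
6: none → 0
12: none → 0
15: none → 0
23: 22 → 1
22: none → 0
25: none → 0
30: 28, 29 → 2
28: none → 0
29: none → 0
36: none → 0
Total inversions: 0 + 0 + 0 + 0 + 1 + 0 + 0 + 2 + 0 + 0 + 0 = 3

3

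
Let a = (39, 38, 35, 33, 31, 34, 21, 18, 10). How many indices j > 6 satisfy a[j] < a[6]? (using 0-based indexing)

2

The element at index 6 is 21.
Elements after it: 18, 10
Those smaller than 21: 18, 10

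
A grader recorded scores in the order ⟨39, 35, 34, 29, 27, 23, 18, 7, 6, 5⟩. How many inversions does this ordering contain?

45 inversions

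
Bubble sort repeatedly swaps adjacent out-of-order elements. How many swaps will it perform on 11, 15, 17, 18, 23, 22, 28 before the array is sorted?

Each adjacent swap fixes exactly one inversion, so the minimum swap count equals the number of inversions.
Count inversions — for each element, later elements that are smaller:
11: none → 0
15: none → 0
17: none → 0
18: none → 0
23: 22 → 1
22: none → 0
28: none → 0
Total inversions: 0 + 0 + 0 + 0 + 1 + 0 + 0 = 1

1 swap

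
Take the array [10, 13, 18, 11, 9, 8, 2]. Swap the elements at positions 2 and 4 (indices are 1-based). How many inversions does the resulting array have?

Positions 2 and 4 hold 13 and 11; after swapping, the array is [10, 11, 18, 13, 9, 8, 2].
Sweep left to right; for each value list the smaller values that follow it:
10: 3
11: 3
18: 4
13: 3
9: 2
8: 1
2: 0
Sum: 3 + 3 + 4 + 3 + 2 + 1 + 0 = 16

Inversions: 16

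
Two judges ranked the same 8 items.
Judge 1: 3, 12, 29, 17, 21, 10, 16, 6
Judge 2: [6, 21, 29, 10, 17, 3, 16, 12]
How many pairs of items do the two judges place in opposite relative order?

19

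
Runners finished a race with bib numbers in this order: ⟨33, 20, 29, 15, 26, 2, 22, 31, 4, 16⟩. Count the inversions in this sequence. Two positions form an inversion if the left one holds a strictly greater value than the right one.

29

Count, for each position, how many later elements it exceeds:
33: 9
20: 4
29: 6
15: 2
26: 4
2: 0
22: 2
31: 2
4: 0
16: 0
Sum: 9 + 4 + 6 + 2 + 4 + 0 + 2 + 2 + 0 + 0 = 29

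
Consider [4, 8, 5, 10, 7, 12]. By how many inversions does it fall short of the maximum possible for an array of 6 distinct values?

Maximum inversions for 6 distinct elements is C(6, 2) = 6·5/2 = 15.
Current inversions — for each element, count later smaller elements:
4: 0
8: 2
5: 0
10: 1
7: 0
12: 0
Current total: 0 + 2 + 0 + 1 + 0 + 0 = 3
Shortfall: 15 − 3 = 12

12 inversions short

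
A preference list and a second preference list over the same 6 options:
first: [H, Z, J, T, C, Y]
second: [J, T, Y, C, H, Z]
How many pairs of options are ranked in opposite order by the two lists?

Assign each item its position (1..6) in the first ordering, then rewrite the second ordering as that position sequence:
positions: H→1, Z→2, J→3, T→4, C→5, Y→6
second ordering as positions: [3, 4, 6, 5, 1, 2]
Discordant pairs = inversions in this position sequence.
3: 1, 2 → 2
4: 1, 2 → 2
6: 5, 1, 2 → 3
5: 1, 2 → 2
1: 0
2: 0
Total: 2 + 2 + 3 + 2 + 0 + 0 = 9

9 pairs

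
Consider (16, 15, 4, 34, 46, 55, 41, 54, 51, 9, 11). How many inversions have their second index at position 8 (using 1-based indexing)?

The element at index 8 is 54.
Elements before it: 16, 15, 4, 34, 46, 55, 41
Those larger than 54: 55

1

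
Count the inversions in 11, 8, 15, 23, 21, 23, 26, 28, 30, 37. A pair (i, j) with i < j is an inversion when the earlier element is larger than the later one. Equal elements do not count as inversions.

There are 2 out-of-order pairs.

Count, for each position, how many later elements it exceeds:
11 → 8 → 1
8 → none → 0
15 → none → 0
23 → 21 → 1
21 → none → 0
23 → none → 0
26 → none → 0
28 → none → 0
30 → none → 0
37 → none → 0
Sum: 1 + 0 + 0 + 1 + 0 + 0 + 0 + 0 + 0 + 0 = 2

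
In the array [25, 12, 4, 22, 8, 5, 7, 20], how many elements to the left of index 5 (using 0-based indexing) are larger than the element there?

The element at index 5 is 5.
Elements before it: 25, 12, 4, 22, 8
Those larger than 5: 25, 12, 22, 8

4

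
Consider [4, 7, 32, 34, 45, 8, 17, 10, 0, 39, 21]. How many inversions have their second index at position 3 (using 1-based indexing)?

The element at index 3 is 32.
Elements before it: 4, 7
None of them are larger than 32.

0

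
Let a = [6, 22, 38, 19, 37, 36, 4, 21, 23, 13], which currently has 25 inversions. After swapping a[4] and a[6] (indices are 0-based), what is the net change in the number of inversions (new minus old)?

Positions 4 and 6 hold 37 and 4; after swapping, the array is [6, 22, 38, 19, 4, 36, 37, 21, 23, 13].
Sweep left to right; for each value list the smaller values that follow it:
6: 1
22: 4
38: 7
19: 2
4: 0
36: 3
37: 3
21: 1
23: 1
13: 0
Sum: 1 + 4 + 7 + 2 + 0 + 3 + 3 + 1 + 1 + 0 = 22
Change: 22 − 25 = -3

-3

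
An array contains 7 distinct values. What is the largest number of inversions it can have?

21 inversions

The maximum occurs when the array is in strictly decreasing order: every one of the C(7, 2) pairs is inverted.
C(7, 2) = 7·6/2 = 21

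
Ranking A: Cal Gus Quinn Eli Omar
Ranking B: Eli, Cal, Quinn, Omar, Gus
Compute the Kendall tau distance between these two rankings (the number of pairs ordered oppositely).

Assign each item its position (1..5) in the first ordering, then rewrite the second ordering as that position sequence:
positions: Cal→1, Gus→2, Quinn→3, Eli→4, Omar→5
second ordering as positions: [4, 1, 3, 5, 2]
Discordant pairs = inversions in this position sequence.
4: 1, 3, 2 → 3
1: 0
3: 2 → 1
5: 2 → 1
2: 0
Total: 3 + 0 + 1 + 1 + 0 = 5

5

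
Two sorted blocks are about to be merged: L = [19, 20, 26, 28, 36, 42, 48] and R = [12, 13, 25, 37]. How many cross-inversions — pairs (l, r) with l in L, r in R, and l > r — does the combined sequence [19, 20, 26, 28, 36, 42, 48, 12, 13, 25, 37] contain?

Take each right-half value and tally the left-half values above it:
r = 12: 19, 20, 26, 28, 36, 42, 48 → 7
r = 13: 19, 20, 26, 28, 36, 42, 48 → 7
r = 25: 26, 28, 36, 42, 48 → 5
r = 37: 42, 48 → 2
Cross-inversions: 7 + 7 + 5 + 2 = 21

21 split inversions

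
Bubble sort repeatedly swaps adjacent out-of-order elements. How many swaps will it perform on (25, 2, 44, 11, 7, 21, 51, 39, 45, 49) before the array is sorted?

The minimum number of adjacent swaps to sort an array equals its inversion count, since every such swap removes exactly one inversion.
Count inversions — for each element, later elements that are smaller:
25: 2, 11, 7, 21 → 4
2: none → 0
44: 11, 7, 21, 39 → 4
11: 7 → 1
7: none → 0
21: none → 0
51: 39, 45, 49 → 3
39: none → 0
45: none → 0
49: none → 0
Total inversions: 4 + 0 + 4 + 1 + 0 + 0 + 3 + 0 + 0 + 0 = 12

Adjacent swaps: 12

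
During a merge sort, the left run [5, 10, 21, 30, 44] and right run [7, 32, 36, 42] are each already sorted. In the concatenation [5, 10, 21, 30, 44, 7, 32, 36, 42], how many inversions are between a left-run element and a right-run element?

7 split inversions

Count, for every r in R, how many entries of L exceed r:
r = 7: 10, 21, 30, 44 → 4
r = 32: 44 → 1
r = 36: 44 → 1
r = 42: 44 → 1
Cross-inversions: 4 + 1 + 1 + 1 = 7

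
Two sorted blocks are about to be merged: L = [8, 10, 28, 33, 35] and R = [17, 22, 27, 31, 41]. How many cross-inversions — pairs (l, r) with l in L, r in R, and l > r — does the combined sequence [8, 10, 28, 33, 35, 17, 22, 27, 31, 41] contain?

Take each right-half value and tally the left-half values above it:
r = 17: 28, 33, 35 → 3
r = 22: 28, 33, 35 → 3
r = 27: 28, 33, 35 → 3
r = 31: 33, 35 → 2
r = 41: none → 0
Cross-inversions: 3 + 3 + 3 + 2 + 0 = 11

11 cross-inversions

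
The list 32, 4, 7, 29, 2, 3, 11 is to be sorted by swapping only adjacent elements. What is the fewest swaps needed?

13

Minimum adjacent swaps = number of inversions (each swap of adjacent out-of-order elements removes one inversion and no swap can remove more).
Count inversions — for each element, later elements that are smaller:
32: 4, 7, 29, 2, 3, 11 → 6
4: 2, 3 → 2
7: 2, 3 → 2
29: 2, 3, 11 → 3
2: none → 0
3: none → 0
11: none → 0
Total inversions: 6 + 2 + 2 + 3 + 0 + 0 + 0 = 13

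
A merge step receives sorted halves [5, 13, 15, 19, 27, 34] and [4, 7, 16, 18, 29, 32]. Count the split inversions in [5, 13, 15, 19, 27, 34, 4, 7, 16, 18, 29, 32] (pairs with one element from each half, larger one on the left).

19

Take each right-half value and tally the left-half values above it:
r = 4: 5, 13, 15, 19, 27, 34 → 6
r = 7: 13, 15, 19, 27, 34 → 5
r = 16: 19, 27, 34 → 3
r = 18: 19, 27, 34 → 3
r = 29: 34 → 1
r = 32: 34 → 1
Cross-inversions: 6 + 5 + 3 + 3 + 1 + 1 = 19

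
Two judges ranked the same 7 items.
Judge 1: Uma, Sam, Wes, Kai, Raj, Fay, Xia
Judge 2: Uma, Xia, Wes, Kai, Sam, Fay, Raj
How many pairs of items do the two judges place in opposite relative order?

8

Assign each item its position (1..7) in the first ordering, then rewrite the second ordering as that position sequence:
positions: Uma→1, Sam→2, Wes→3, Kai→4, Raj→5, Fay→6, Xia→7
second ordering as positions: [1, 7, 3, 4, 2, 6, 5]
Discordant pairs = inversions in this position sequence.
1: 0
7: 3, 4, 2, 6, 5 → 5
3: 2 → 1
4: 2 → 1
2: 0
6: 5 → 1
5: 0
Total: 0 + 5 + 1 + 1 + 0 + 1 + 0 = 8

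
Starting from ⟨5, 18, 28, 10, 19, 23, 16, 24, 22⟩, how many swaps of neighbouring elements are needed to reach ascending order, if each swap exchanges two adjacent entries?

Minimum adjacent swaps = number of inversions (each swap of adjacent out-of-order elements removes one inversion and no swap can remove more).
Count inversions — for each element, later elements that are smaller:
5: none → 0
18: 10, 16 → 2
28: 10, 19, 23, 16, 24, 22 → 6
10: none → 0
19: 16 → 1
23: 16, 22 → 2
16: none → 0
24: 22 → 1
22: none → 0
Total inversions: 0 + 2 + 6 + 0 + 1 + 2 + 0 + 1 + 0 = 12

12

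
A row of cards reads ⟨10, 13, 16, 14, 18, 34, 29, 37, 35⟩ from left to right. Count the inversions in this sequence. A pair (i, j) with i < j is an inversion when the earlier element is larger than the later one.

For each element, count later entries that are smaller:
10: 0
13: 0
16: 1
14: 0
18: 0
34: 1
29: 0
37: 1
35: 0
Sum: 0 + 0 + 1 + 0 + 0 + 1 + 0 + 1 + 0 = 3

3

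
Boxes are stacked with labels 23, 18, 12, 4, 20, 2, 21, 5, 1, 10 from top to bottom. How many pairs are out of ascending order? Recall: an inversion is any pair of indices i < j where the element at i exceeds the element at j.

31 inversions

Sweep left to right; for each value list the smaller values that follow it:
23: 9
18: 6
12: 5
4: 2
20: 4
2: 1
21: 3
5: 1
1: 0
10: 0
Sum: 9 + 6 + 5 + 2 + 4 + 1 + 3 + 1 + 0 + 0 = 31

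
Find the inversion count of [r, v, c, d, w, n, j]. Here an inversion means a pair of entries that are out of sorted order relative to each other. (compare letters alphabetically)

11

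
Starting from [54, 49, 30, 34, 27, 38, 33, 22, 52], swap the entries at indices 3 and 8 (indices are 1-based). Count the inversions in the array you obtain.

20

Positions 3 and 8 hold 30 and 22; after swapping, the array is [54, 49, 22, 34, 27, 38, 33, 30, 52].
Element-by-element contributions:
54: 8
49: 6
22: 0
34: 3
27: 0
38: 2
33: 1
30: 0
52: 0
Sum: 8 + 6 + 0 + 3 + 0 + 2 + 1 + 0 + 0 = 20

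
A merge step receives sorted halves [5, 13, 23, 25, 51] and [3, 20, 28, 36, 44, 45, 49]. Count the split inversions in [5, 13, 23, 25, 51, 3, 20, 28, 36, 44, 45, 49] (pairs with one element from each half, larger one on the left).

Cross-inversions: 13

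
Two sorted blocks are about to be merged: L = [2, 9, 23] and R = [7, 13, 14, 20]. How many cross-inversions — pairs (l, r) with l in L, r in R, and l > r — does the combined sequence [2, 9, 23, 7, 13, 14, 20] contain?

5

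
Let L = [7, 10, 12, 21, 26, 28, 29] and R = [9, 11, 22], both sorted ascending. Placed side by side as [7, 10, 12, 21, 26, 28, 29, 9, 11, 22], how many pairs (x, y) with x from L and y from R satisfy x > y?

14

For each element r of the right run, count left-run elements greater than r:
r = 9: 10, 12, 21, 26, 28, 29 → 6
r = 11: 12, 21, 26, 28, 29 → 5
r = 22: 26, 28, 29 → 3
Cross-inversions: 6 + 5 + 3 = 14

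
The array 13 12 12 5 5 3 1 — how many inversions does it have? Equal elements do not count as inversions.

19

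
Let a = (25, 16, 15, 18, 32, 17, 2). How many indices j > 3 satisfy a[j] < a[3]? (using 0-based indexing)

2

The element at index 3 is 18.
Elements after it: 32, 17, 2
Those smaller than 18: 17, 2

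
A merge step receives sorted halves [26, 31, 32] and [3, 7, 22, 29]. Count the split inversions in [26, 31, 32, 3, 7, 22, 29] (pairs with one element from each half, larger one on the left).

11

Take each right-half value and tally the left-half values above it:
r = 3: 26, 31, 32 → 3
r = 7: 26, 31, 32 → 3
r = 22: 26, 31, 32 → 3
r = 29: 31, 32 → 2
Cross-inversions: 3 + 3 + 3 + 2 = 11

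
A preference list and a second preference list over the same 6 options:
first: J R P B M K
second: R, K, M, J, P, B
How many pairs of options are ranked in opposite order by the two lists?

8 pairs

Assign each item its position (1..6) in the first ordering, then rewrite the second ordering as that position sequence:
positions: J→1, R→2, P→3, B→4, M→5, K→6
second ordering as positions: [2, 6, 5, 1, 3, 4]
Discordant pairs = inversions in this position sequence.
2: 1 → 1
6: 5, 1, 3, 4 → 4
5: 1, 3, 4 → 3
1: 0
3: 0
4: 0
Total: 1 + 4 + 3 + 0 + 0 + 0 = 8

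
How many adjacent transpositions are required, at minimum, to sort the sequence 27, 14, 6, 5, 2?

10 swaps

Minimum adjacent swaps = number of inversions (each swap of adjacent out-of-order elements removes one inversion and no swap can remove more).
Count inversions — for each element, later elements that are smaller:
27: 14, 6, 5, 2 → 4
14: 6, 5, 2 → 3
6: 5, 2 → 2
5: 2 → 1
2: none → 0
Total inversions: 4 + 3 + 2 + 1 + 0 = 10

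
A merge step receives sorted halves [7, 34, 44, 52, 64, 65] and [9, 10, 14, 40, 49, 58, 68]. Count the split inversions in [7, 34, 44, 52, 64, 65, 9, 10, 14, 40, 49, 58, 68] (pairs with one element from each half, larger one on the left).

For each element r of the right run, count left-run elements greater than r:
r = 9: 34, 44, 52, 64, 65 → 5
r = 10: 34, 44, 52, 64, 65 → 5
r = 14: 34, 44, 52, 64, 65 → 5
r = 40: 44, 52, 64, 65 → 4
r = 49: 52, 64, 65 → 3
r = 58: 64, 65 → 2
r = 68: none → 0
Cross-inversions: 5 + 5 + 5 + 4 + 3 + 2 + 0 = 24

24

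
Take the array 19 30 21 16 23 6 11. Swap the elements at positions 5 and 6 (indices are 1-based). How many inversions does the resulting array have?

Positions 5 and 6 hold 23 and 6; after swapping, the array is [19, 30, 21, 16, 6, 23, 11].
Element-by-element contributions:
19 → 16, 6, 11 → 3
30 → 21, 16, 6, 23, 11 → 5
21 → 16, 6, 11 → 3
16 → 6, 11 → 2
6 → none → 0
23 → 11 → 1
11 → none → 0
Sum: 3 + 5 + 3 + 2 + 0 + 1 + 0 = 14

Inversions: 14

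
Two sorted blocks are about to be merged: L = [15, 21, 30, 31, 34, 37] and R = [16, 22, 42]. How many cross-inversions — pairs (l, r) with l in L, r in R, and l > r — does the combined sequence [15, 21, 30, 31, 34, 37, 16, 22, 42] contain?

9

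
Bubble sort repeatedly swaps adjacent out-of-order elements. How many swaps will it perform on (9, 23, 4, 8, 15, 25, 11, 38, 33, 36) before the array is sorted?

10

Minimum adjacent swaps = number of inversions (each swap of adjacent out-of-order elements removes one inversion and no swap can remove more).
Count inversions — for each element, later elements that are smaller:
9: 4, 8 → 2
23: 4, 8, 15, 11 → 4
4: none → 0
8: none → 0
15: 11 → 1
25: 11 → 1
11: none → 0
38: 33, 36 → 2
33: none → 0
36: none → 0
Total inversions: 2 + 4 + 0 + 0 + 1 + 1 + 0 + 2 + 0 + 0 = 10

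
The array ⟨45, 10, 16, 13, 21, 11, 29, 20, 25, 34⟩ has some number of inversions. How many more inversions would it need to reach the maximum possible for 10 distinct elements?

Maximum inversions for 10 distinct elements is C(10, 2) = 10·9/2 = 45.
Current inversions — for each element, count later smaller elements:
45: 9
10: 0
16: 2
13: 1
21: 2
11: 0
29: 2
20: 0
25: 0
34: 0
Current total: 9 + 0 + 2 + 1 + 2 + 0 + 2 + 0 + 0 + 0 = 16
Shortfall: 45 − 16 = 29

29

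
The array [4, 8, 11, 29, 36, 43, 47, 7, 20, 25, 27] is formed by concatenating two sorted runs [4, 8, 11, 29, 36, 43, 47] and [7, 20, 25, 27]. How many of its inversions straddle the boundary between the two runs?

For each element r of the right run, count left-run elements greater than r:
r = 7: 8, 11, 29, 36, 43, 47 → 6
r = 20: 29, 36, 43, 47 → 4
r = 25: 29, 36, 43, 47 → 4
r = 27: 29, 36, 43, 47 → 4
Cross-inversions: 6 + 4 + 4 + 4 = 18

18 split inversions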